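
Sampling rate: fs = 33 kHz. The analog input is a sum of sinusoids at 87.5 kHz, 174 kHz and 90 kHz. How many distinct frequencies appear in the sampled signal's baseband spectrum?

fs/2 = 16.5 kHz.
87.5 kHz mod fs = 21.5 kHz.
21.5 kHz > fs/2 = 16.5 kHz, folds to fs − 21.5 kHz = 11.5 kHz.
174 kHz mod fs = 9 kHz.
9 kHz ≤ fs/2 = 16.5 kHz, appears at 9 kHz.
90 kHz mod fs = 24 kHz.
24 kHz > fs/2 = 16.5 kHz, folds to fs − 24 kHz = 9 kHz.
Distinct values: {9 kHz, 11.5 kHz} → 2.

2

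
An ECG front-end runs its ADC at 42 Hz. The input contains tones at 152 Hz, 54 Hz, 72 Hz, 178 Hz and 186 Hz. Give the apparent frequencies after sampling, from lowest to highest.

fs/2 = 21 Hz.
152 Hz mod fs = 26 Hz.
26 Hz > fs/2 = 21 Hz, folds to fs − 26 Hz = 16 Hz.
54 Hz mod fs = 12 Hz.
12 Hz ≤ fs/2 = 21 Hz, appears at 12 Hz.
72 Hz mod fs = 30 Hz.
30 Hz > fs/2 = 21 Hz, folds to fs − 30 Hz = 12 Hz.
178 Hz mod fs = 10 Hz.
10 Hz ≤ fs/2 = 21 Hz, appears at 10 Hz.
186 Hz mod fs = 18 Hz.
18 Hz ≤ fs/2 = 21 Hz, appears at 18 Hz.
Distinct values: {10 Hz, 12 Hz, 16 Hz, 18 Hz}.

10 Hz, 12 Hz, 16 Hz, 18 Hz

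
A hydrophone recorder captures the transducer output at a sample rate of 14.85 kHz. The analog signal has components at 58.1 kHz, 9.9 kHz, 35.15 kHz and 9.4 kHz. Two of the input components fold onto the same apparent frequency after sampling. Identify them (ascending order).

fs/2 = 7.425 kHz.
58.1 kHz mod fs = 13.55 kHz.
13.55 kHz > fs/2 = 7.425 kHz, folds to fs − 13.55 kHz = 1.3 kHz.
9.9 kHz > fs/2 = 7.425 kHz, folds to fs − 9.9 kHz = 4.95 kHz.
35.15 kHz mod fs = 5.45 kHz.
5.45 kHz ≤ fs/2 = 7.425 kHz, appears at 5.45 kHz.
9.4 kHz > fs/2 = 7.425 kHz, folds to fs − 9.4 kHz = 5.45 kHz.
9.4 kHz and 35.15 kHz both map to 5.45 kHz.

9.4 kHz, 35.15 kHz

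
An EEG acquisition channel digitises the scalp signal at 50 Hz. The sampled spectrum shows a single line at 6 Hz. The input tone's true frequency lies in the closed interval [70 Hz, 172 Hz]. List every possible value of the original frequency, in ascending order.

94 Hz, 106 Hz, 144 Hz, 156 Hz

Frequencies that alias to 6 Hz are k·fs ± 6 Hz for integer k ≥ 0.
k=0: 6 Hz.
k=1: 44 Hz, 56 Hz.
k=2: 94 Hz, 106 Hz.
k=3: 144 Hz, 156 Hz.
k=4: 194 Hz, 206 Hz.
Within [70 Hz, 172 Hz]: 94 Hz, 106 Hz, 144 Hz, 156 Hz.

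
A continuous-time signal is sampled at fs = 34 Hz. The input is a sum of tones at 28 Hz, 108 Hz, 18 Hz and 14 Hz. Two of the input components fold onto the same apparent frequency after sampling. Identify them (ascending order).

fs/2 = 17 Hz.
28 Hz > fs/2 = 17 Hz, folds to fs − 28 Hz = 6 Hz.
108 Hz mod fs = 6 Hz.
6 Hz ≤ fs/2 = 17 Hz, appears at 6 Hz.
18 Hz > fs/2 = 17 Hz, folds to fs − 18 Hz = 16 Hz.
14 Hz ≤ fs/2 = 17 Hz, passes unchanged.
28 Hz and 108 Hz both map to 6 Hz.

28 Hz, 108 Hz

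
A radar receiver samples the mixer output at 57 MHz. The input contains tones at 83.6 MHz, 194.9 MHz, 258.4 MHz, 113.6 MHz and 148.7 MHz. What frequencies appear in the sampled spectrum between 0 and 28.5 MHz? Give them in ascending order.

0.4 MHz, 22.3 MHz, 23.9 MHz, 26.6 MHz

fs/2 = 28.5 MHz.
83.6 MHz mod fs = 26.6 MHz.
26.6 MHz ≤ fs/2 = 28.5 MHz, appears at 26.6 MHz.
194.9 MHz mod fs = 23.9 MHz.
23.9 MHz ≤ fs/2 = 28.5 MHz, appears at 23.9 MHz.
258.4 MHz mod fs = 30.4 MHz.
30.4 MHz > fs/2 = 28.5 MHz, folds to fs − 30.4 MHz = 26.6 MHz.
113.6 MHz mod fs = 56.6 MHz.
56.6 MHz > fs/2 = 28.5 MHz, folds to fs − 56.6 MHz = 0.4 MHz.
148.7 MHz mod fs = 34.7 MHz.
34.7 MHz > fs/2 = 28.5 MHz, folds to fs − 34.7 MHz = 22.3 MHz.
Distinct values: {0.4 MHz, 22.3 MHz, 23.9 MHz, 26.6 MHz}.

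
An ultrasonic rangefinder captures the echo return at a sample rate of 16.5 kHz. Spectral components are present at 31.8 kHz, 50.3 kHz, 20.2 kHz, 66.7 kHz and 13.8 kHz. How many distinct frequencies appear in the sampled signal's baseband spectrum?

fs/2 = 8.25 kHz.
31.8 kHz mod fs = 15.3 kHz.
15.3 kHz > fs/2 = 8.25 kHz, folds to fs − 15.3 kHz = 1.2 kHz.
50.3 kHz mod fs = 0.8 kHz.
0.8 kHz ≤ fs/2 = 8.25 kHz, appears at 0.8 kHz.
20.2 kHz mod fs = 3.7 kHz.
3.7 kHz ≤ fs/2 = 8.25 kHz, appears at 3.7 kHz.
66.7 kHz mod fs = 0.7 kHz.
0.7 kHz ≤ fs/2 = 8.25 kHz, appears at 0.7 kHz.
13.8 kHz > fs/2 = 8.25 kHz, folds to fs − 13.8 kHz = 2.7 kHz.
Distinct values: {0.7 kHz, 0.8 kHz, 1.2 kHz, 2.7 kHz, 3.7 kHz} → 5.

5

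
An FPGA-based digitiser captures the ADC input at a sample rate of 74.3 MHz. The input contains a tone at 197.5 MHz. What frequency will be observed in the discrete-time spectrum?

25.4 MHz

197.5 MHz mod fs = 48.9 MHz.
48.9 MHz > fs/2 = 37.15 MHz, folds to fs − 48.9 MHz = 25.4 MHz.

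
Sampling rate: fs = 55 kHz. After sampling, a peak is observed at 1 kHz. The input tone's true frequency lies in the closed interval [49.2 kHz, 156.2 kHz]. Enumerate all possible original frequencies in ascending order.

54 kHz, 56 kHz, 109 kHz, 111 kHz

Frequencies that alias to 1 kHz are k·fs ± 1 kHz for integer k ≥ 0.
k=0: 1 kHz.
k=1: 54 kHz, 56 kHz.
k=2: 109 kHz, 111 kHz.
k=3: 164 kHz, 166 kHz.
Within [49.2 kHz, 156.2 kHz]: 54 kHz, 56 kHz, 109 kHz, 111 kHz.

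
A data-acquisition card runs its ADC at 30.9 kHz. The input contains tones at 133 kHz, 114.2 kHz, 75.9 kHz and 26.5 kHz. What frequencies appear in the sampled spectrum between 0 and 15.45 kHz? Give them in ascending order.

4.4 kHz, 9.4 kHz, 14.1 kHz

fs/2 = 15.45 kHz.
133 kHz mod fs = 9.4 kHz.
9.4 kHz ≤ fs/2 = 15.45 kHz, appears at 9.4 kHz.
114.2 kHz mod fs = 21.5 kHz.
21.5 kHz > fs/2 = 15.45 kHz, folds to fs − 21.5 kHz = 9.4 kHz.
75.9 kHz mod fs = 14.1 kHz.
14.1 kHz ≤ fs/2 = 15.45 kHz, appears at 14.1 kHz.
26.5 kHz > fs/2 = 15.45 kHz, folds to fs − 26.5 kHz = 4.4 kHz.
Distinct values: {4.4 kHz, 9.4 kHz, 14.1 kHz}.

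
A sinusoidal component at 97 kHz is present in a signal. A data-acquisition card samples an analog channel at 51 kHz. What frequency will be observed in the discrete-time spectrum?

97 kHz mod fs = 46 kHz.
46 kHz > fs/2 = 25.5 kHz, folds to fs − 46 kHz = 5 kHz.

5 kHz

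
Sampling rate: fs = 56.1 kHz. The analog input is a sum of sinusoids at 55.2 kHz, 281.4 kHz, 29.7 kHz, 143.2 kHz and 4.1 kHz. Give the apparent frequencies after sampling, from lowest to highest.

fs/2 = 28.05 kHz.
55.2 kHz > fs/2 = 28.05 kHz, folds to fs − 55.2 kHz = 0.9 kHz.
281.4 kHz mod fs = 0.9 kHz.
0.9 kHz ≤ fs/2 = 28.05 kHz, appears at 0.9 kHz.
29.7 kHz > fs/2 = 28.05 kHz, folds to fs − 29.7 kHz = 26.4 kHz.
143.2 kHz mod fs = 31 kHz.
31 kHz > fs/2 = 28.05 kHz, folds to fs − 31 kHz = 25.1 kHz.
4.1 kHz ≤ fs/2 = 28.05 kHz, passes unchanged.
Distinct values: {0.9 kHz, 4.1 kHz, 25.1 kHz, 26.4 kHz}.

0.9 kHz, 4.1 kHz, 25.1 kHz, 26.4 kHz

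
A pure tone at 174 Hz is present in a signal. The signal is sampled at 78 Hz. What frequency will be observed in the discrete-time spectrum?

174 Hz mod fs = 18 Hz.
18 Hz ≤ fs/2 = 39 Hz, appears at 18 Hz.

18 Hz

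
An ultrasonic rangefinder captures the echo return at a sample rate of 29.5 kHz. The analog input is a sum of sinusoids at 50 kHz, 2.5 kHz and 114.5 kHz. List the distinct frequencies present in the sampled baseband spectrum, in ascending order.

2.5 kHz, 3.5 kHz, 9 kHz

fs/2 = 14.75 kHz.
50 kHz mod fs = 20.5 kHz.
20.5 kHz > fs/2 = 14.75 kHz, folds to fs − 20.5 kHz = 9 kHz.
2.5 kHz ≤ fs/2 = 14.75 kHz, passes unchanged.
114.5 kHz mod fs = 26 kHz.
26 kHz > fs/2 = 14.75 kHz, folds to fs − 26 kHz = 3.5 kHz.
Distinct values: {2.5 kHz, 3.5 kHz, 9 kHz}.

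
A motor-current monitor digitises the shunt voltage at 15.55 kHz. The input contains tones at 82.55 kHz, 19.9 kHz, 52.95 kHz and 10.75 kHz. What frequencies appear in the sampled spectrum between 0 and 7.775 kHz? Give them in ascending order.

fs/2 = 7.775 kHz.
82.55 kHz mod fs = 4.8 kHz.
4.8 kHz ≤ fs/2 = 7.775 kHz, appears at 4.8 kHz.
19.9 kHz mod fs = 4.35 kHz.
4.35 kHz ≤ fs/2 = 7.775 kHz, appears at 4.35 kHz.
52.95 kHz mod fs = 6.3 kHz.
6.3 kHz ≤ fs/2 = 7.775 kHz, appears at 6.3 kHz.
10.75 kHz > fs/2 = 7.775 kHz, folds to fs − 10.75 kHz = 4.8 kHz.
Distinct values: {4.35 kHz, 4.8 kHz, 6.3 kHz}.

4.35 kHz, 4.8 kHz, 6.3 kHz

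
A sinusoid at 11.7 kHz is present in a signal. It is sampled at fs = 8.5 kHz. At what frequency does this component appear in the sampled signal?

11.7 kHz mod fs = 3.2 kHz.
3.2 kHz ≤ fs/2 = 4.25 kHz, appears at 3.2 kHz.

3.2 kHz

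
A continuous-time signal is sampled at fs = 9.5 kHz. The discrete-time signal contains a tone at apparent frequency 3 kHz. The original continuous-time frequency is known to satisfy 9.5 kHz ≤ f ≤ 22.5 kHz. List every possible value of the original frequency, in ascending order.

Frequencies that alias to 3 kHz are k·fs ± 3 kHz for integer k ≥ 0.
k=0: 3 kHz.
k=1: 6.5 kHz, 12.5 kHz.
k=2: 16 kHz, 22 kHz.
k=3: 25.5 kHz, 31.5 kHz.
Within [9.5 kHz, 22.5 kHz]: 12.5 kHz, 16 kHz, 22 kHz.

12.5 kHz, 16 kHz, 22 kHz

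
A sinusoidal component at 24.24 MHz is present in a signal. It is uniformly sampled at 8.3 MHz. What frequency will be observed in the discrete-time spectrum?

0.66 MHz

24.24 MHz mod fs = 7.64 MHz.
7.64 MHz > fs/2 = 4.15 MHz, folds to fs − 7.64 MHz = 0.66 MHz.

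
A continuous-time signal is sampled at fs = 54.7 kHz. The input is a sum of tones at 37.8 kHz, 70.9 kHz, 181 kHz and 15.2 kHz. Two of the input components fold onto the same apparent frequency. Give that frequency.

fs/2 = 27.35 kHz.
37.8 kHz > fs/2 = 27.35 kHz, folds to fs − 37.8 kHz = 16.9 kHz.
70.9 kHz mod fs = 16.2 kHz.
16.2 kHz ≤ fs/2 = 27.35 kHz, appears at 16.2 kHz.
181 kHz mod fs = 16.9 kHz.
16.9 kHz ≤ fs/2 = 27.35 kHz, appears at 16.9 kHz.
15.2 kHz ≤ fs/2 = 27.35 kHz, passes unchanged.
37.8 kHz and 181 kHz both map to 16.9 kHz.

16.9 kHz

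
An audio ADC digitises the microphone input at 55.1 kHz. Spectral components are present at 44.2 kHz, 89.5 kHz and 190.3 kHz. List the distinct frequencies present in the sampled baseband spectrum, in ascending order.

10.9 kHz, 20.7 kHz, 25 kHz

fs/2 = 27.55 kHz.
44.2 kHz > fs/2 = 27.55 kHz, folds to fs − 44.2 kHz = 10.9 kHz.
89.5 kHz mod fs = 34.4 kHz.
34.4 kHz > fs/2 = 27.55 kHz, folds to fs − 34.4 kHz = 20.7 kHz.
190.3 kHz mod fs = 25 kHz.
25 kHz ≤ fs/2 = 27.55 kHz, appears at 25 kHz.
Distinct values: {10.9 kHz, 20.7 kHz, 25 kHz}.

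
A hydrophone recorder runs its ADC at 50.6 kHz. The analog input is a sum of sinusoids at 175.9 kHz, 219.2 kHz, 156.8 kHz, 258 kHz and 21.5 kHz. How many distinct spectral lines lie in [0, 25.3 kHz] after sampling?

fs/2 = 25.3 kHz.
175.9 kHz mod fs = 24.1 kHz.
24.1 kHz ≤ fs/2 = 25.3 kHz, appears at 24.1 kHz.
219.2 kHz mod fs = 16.8 kHz.
16.8 kHz ≤ fs/2 = 25.3 kHz, appears at 16.8 kHz.
156.8 kHz mod fs = 5 kHz.
5 kHz ≤ fs/2 = 25.3 kHz, appears at 5 kHz.
258 kHz mod fs = 5 kHz.
5 kHz ≤ fs/2 = 25.3 kHz, appears at 5 kHz.
21.5 kHz ≤ fs/2 = 25.3 kHz, passes unchanged.
Distinct values: {5 kHz, 16.8 kHz, 21.5 kHz, 24.1 kHz} → 4.

4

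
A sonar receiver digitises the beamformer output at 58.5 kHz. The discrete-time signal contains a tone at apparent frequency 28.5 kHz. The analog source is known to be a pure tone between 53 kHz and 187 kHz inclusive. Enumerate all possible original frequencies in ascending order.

Frequencies that alias to 28.5 kHz are k·fs ± 28.5 kHz for integer k ≥ 0.
k=0: 28.5 kHz.
k=1: 30 kHz, 87 kHz.
k=2: 88.5 kHz, 145.5 kHz.
k=3: 147 kHz, 204 kHz.
k=4: 205.5 kHz, 262.5 kHz.
Within [53 kHz, 187 kHz]: 87 kHz, 88.5 kHz, 145.5 kHz, 147 kHz.

87 kHz, 88.5 kHz, 145.5 kHz, 147 kHz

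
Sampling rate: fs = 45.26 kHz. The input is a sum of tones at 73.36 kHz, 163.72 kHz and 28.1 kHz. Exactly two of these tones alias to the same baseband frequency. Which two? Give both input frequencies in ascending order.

fs/2 = 22.63 kHz.
73.36 kHz mod fs = 28.1 kHz.
28.1 kHz > fs/2 = 22.63 kHz, folds to fs − 28.1 kHz = 17.16 kHz.
163.72 kHz mod fs = 27.94 kHz.
27.94 kHz > fs/2 = 22.63 kHz, folds to fs − 27.94 kHz = 17.32 kHz.
28.1 kHz > fs/2 = 22.63 kHz, folds to fs − 28.1 kHz = 17.16 kHz.
28.1 kHz and 73.36 kHz both map to 17.16 kHz.

28.1 kHz, 73.36 kHz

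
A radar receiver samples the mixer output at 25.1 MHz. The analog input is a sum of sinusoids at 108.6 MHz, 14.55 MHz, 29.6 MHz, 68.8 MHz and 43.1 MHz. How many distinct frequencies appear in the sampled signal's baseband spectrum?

5

fs/2 = 12.55 MHz.
108.6 MHz mod fs = 8.2 MHz.
8.2 MHz ≤ fs/2 = 12.55 MHz, appears at 8.2 MHz.
14.55 MHz > fs/2 = 12.55 MHz, folds to fs − 14.55 MHz = 10.55 MHz.
29.6 MHz mod fs = 4.5 MHz.
4.5 MHz ≤ fs/2 = 12.55 MHz, appears at 4.5 MHz.
68.8 MHz mod fs = 18.6 MHz.
18.6 MHz > fs/2 = 12.55 MHz, folds to fs − 18.6 MHz = 6.5 MHz.
43.1 MHz mod fs = 18 MHz.
18 MHz > fs/2 = 12.55 MHz, folds to fs − 18 MHz = 7.1 MHz.
Distinct values: {4.5 MHz, 6.5 MHz, 7.1 MHz, 8.2 MHz, 10.55 MHz} → 5.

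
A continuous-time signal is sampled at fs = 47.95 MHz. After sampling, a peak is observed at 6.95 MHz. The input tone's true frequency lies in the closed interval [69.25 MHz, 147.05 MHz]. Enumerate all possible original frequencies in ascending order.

Frequencies that alias to 6.95 MHz are k·fs ± 6.95 MHz for integer k ≥ 0.
k=0: 6.95 MHz.
k=1: 41 MHz, 54.9 MHz.
k=2: 88.95 MHz, 102.85 MHz.
k=3: 136.9 MHz, 150.8 MHz.
k=4: 184.85 MHz, 198.75 MHz.
Within [69.25 MHz, 147.05 MHz]: 88.95 MHz, 102.85 MHz, 136.9 MHz.

88.95 MHz, 102.85 MHz, 136.9 MHz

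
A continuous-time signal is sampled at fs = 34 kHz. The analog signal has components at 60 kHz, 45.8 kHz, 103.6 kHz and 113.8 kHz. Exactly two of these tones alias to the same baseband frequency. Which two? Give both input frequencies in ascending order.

fs/2 = 17 kHz.
60 kHz mod fs = 26 kHz.
26 kHz > fs/2 = 17 kHz, folds to fs − 26 kHz = 8 kHz.
45.8 kHz mod fs = 11.8 kHz.
11.8 kHz ≤ fs/2 = 17 kHz, appears at 11.8 kHz.
103.6 kHz mod fs = 1.6 kHz.
1.6 kHz ≤ fs/2 = 17 kHz, appears at 1.6 kHz.
113.8 kHz mod fs = 11.8 kHz.
11.8 kHz ≤ fs/2 = 17 kHz, appears at 11.8 kHz.
45.8 kHz and 113.8 kHz both map to 11.8 kHz.

45.8 kHz, 113.8 kHz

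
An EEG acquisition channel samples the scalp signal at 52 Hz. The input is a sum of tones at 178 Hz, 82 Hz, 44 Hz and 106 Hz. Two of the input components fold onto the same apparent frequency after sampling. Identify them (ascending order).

fs/2 = 26 Hz.
178 Hz mod fs = 22 Hz.
22 Hz ≤ fs/2 = 26 Hz, appears at 22 Hz.
82 Hz mod fs = 30 Hz.
30 Hz > fs/2 = 26 Hz, folds to fs − 30 Hz = 22 Hz.
44 Hz > fs/2 = 26 Hz, folds to fs − 44 Hz = 8 Hz.
106 Hz mod fs = 2 Hz.
2 Hz ≤ fs/2 = 26 Hz, appears at 2 Hz.
82 Hz and 178 Hz both map to 22 Hz.

82 Hz, 178 Hz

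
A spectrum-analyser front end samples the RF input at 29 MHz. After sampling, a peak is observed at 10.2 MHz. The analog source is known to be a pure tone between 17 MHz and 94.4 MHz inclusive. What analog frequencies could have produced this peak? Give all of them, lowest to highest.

Frequencies that alias to 10.2 MHz are k·fs ± 10.2 MHz for integer k ≥ 0.
k=0: 10.2 MHz.
k=1: 18.8 MHz, 39.2 MHz.
k=2: 47.8 MHz, 68.2 MHz.
k=3: 76.8 MHz, 97.2 MHz.
k=4: 105.8 MHz, 126.2 MHz.
Within [17 MHz, 94.4 MHz]: 18.8 MHz, 39.2 MHz, 47.8 MHz, 68.2 MHz, 76.8 MHz.

18.8 MHz, 39.2 MHz, 47.8 MHz, 68.2 MHz, 76.8 MHz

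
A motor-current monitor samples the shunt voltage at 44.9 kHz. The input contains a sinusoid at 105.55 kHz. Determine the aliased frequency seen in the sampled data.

105.55 kHz mod fs = 15.75 kHz.
15.75 kHz ≤ fs/2 = 22.45 kHz, appears at 15.75 kHz.

15.75 kHz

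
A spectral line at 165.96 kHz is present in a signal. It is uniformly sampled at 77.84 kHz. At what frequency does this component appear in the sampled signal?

165.96 kHz mod fs = 10.28 kHz.
10.28 kHz ≤ fs/2 = 38.92 kHz, appears at 10.28 kHz.

10.28 kHz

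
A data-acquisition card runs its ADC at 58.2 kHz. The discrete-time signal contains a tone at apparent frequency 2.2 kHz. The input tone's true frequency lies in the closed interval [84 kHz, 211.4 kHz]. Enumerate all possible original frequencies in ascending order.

Frequencies that alias to 2.2 kHz are k·fs ± 2.2 kHz for integer k ≥ 0.
k=0: 2.2 kHz.
k=1: 56 kHz, 60.4 kHz.
k=2: 114.2 kHz, 118.6 kHz.
k=3: 172.4 kHz, 176.8 kHz.
k=4: 230.6 kHz, 235 kHz.
Within [84 kHz, 211.4 kHz]: 114.2 kHz, 118.6 kHz, 172.4 kHz, 176.8 kHz.

114.2 kHz, 118.6 kHz, 172.4 kHz, 176.8 kHz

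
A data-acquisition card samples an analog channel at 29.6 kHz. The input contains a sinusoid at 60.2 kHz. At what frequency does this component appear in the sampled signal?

60.2 kHz mod fs = 1 kHz.
1 kHz ≤ fs/2 = 14.8 kHz, appears at 1 kHz.

1 kHz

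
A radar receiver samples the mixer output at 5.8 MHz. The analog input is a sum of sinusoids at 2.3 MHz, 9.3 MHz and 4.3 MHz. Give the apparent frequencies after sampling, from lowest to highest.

1.5 MHz, 2.3 MHz

fs/2 = 2.9 MHz.
2.3 MHz ≤ fs/2 = 2.9 MHz, passes unchanged.
9.3 MHz mod fs = 3.5 MHz.
3.5 MHz > fs/2 = 2.9 MHz, folds to fs − 3.5 MHz = 2.3 MHz.
4.3 MHz > fs/2 = 2.9 MHz, folds to fs − 4.3 MHz = 1.5 MHz.
Distinct values: {1.5 MHz, 2.3 MHz}.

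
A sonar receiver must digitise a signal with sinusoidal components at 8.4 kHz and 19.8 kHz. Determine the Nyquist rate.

Highest-frequency component: 19.8 kHz.
Nyquist rate = 2 × 19.8 kHz = 39.6 kHz.

39.6 kHz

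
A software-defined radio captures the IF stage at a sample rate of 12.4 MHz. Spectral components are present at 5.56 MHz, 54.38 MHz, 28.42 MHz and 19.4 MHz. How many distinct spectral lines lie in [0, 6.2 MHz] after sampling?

fs/2 = 6.2 MHz.
5.56 MHz ≤ fs/2 = 6.2 MHz, passes unchanged.
54.38 MHz mod fs = 4.78 MHz.
4.78 MHz ≤ fs/2 = 6.2 MHz, appears at 4.78 MHz.
28.42 MHz mod fs = 3.62 MHz.
3.62 MHz ≤ fs/2 = 6.2 MHz, appears at 3.62 MHz.
19.4 MHz mod fs = 7 MHz.
7 MHz > fs/2 = 6.2 MHz, folds to fs − 7 MHz = 5.4 MHz.
Distinct values: {3.62 MHz, 4.78 MHz, 5.4 MHz, 5.56 MHz} → 4.

4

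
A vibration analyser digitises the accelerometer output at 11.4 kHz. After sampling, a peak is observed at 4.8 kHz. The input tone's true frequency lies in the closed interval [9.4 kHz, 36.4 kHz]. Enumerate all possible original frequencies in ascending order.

16.2 kHz, 18 kHz, 27.6 kHz, 29.4 kHz

Frequencies that alias to 4.8 kHz are k·fs ± 4.8 kHz for integer k ≥ 0.
k=0: 4.8 kHz.
k=1: 6.6 kHz, 16.2 kHz.
k=2: 18 kHz, 27.6 kHz.
k=3: 29.4 kHz, 39 kHz.
k=4: 40.8 kHz, 50.4 kHz.
Within [9.4 kHz, 36.4 kHz]: 16.2 kHz, 18 kHz, 27.6 kHz, 29.4 kHz.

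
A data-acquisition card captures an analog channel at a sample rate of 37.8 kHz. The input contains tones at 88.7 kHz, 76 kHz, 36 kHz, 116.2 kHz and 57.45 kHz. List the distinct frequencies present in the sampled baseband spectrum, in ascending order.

0.4 kHz, 1.8 kHz, 2.8 kHz, 13.1 kHz, 18.15 kHz

fs/2 = 18.9 kHz.
88.7 kHz mod fs = 13.1 kHz.
13.1 kHz ≤ fs/2 = 18.9 kHz, appears at 13.1 kHz.
76 kHz mod fs = 0.4 kHz.
0.4 kHz ≤ fs/2 = 18.9 kHz, appears at 0.4 kHz.
36 kHz > fs/2 = 18.9 kHz, folds to fs − 36 kHz = 1.8 kHz.
116.2 kHz mod fs = 2.8 kHz.
2.8 kHz ≤ fs/2 = 18.9 kHz, appears at 2.8 kHz.
57.45 kHz mod fs = 19.65 kHz.
19.65 kHz > fs/2 = 18.9 kHz, folds to fs − 19.65 kHz = 18.15 kHz.
Distinct values: {0.4 kHz, 1.8 kHz, 2.8 kHz, 13.1 kHz, 18.15 kHz}.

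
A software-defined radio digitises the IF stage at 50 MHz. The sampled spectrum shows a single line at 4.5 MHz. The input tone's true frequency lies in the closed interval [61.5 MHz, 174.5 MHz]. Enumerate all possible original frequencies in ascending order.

Frequencies that alias to 4.5 MHz are k·fs ± 4.5 MHz for integer k ≥ 0.
k=0: 4.5 MHz.
k=1: 45.5 MHz, 54.5 MHz.
k=2: 95.5 MHz, 104.5 MHz.
k=3: 145.5 MHz, 154.5 MHz.
k=4: 195.5 MHz, 204.5 MHz.
Within [61.5 MHz, 174.5 MHz]: 95.5 MHz, 104.5 MHz, 145.5 MHz, 154.5 MHz.

95.5 MHz, 104.5 MHz, 145.5 MHz, 154.5 MHz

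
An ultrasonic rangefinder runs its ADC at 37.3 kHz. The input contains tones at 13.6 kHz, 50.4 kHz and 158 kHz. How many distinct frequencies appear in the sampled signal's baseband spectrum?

3

fs/2 = 18.65 kHz.
13.6 kHz ≤ fs/2 = 18.65 kHz, passes unchanged.
50.4 kHz mod fs = 13.1 kHz.
13.1 kHz ≤ fs/2 = 18.65 kHz, appears at 13.1 kHz.
158 kHz mod fs = 8.8 kHz.
8.8 kHz ≤ fs/2 = 18.65 kHz, appears at 8.8 kHz.
Distinct values: {8.8 kHz, 13.1 kHz, 13.6 kHz} → 3.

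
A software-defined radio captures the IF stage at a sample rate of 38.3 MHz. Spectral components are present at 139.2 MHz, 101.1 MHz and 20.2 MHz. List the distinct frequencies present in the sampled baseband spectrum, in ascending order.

fs/2 = 19.15 MHz.
139.2 MHz mod fs = 24.3 MHz.
24.3 MHz > fs/2 = 19.15 MHz, folds to fs − 24.3 MHz = 14 MHz.
101.1 MHz mod fs = 24.5 MHz.
24.5 MHz > fs/2 = 19.15 MHz, folds to fs − 24.5 MHz = 13.8 MHz.
20.2 MHz > fs/2 = 19.15 MHz, folds to fs − 20.2 MHz = 18.1 MHz.
Distinct values: {13.8 MHz, 14 MHz, 18.1 MHz}.

13.8 MHz, 14 MHz, 18.1 MHz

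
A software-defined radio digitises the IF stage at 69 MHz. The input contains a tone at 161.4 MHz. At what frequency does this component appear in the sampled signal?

161.4 MHz mod fs = 23.4 MHz.
23.4 MHz ≤ fs/2 = 34.5 MHz, appears at 23.4 MHz.

23.4 MHz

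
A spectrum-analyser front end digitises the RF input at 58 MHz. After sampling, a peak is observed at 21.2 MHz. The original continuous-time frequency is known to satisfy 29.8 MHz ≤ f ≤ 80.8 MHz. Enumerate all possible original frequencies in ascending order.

36.8 MHz, 79.2 MHz

Frequencies that alias to 21.2 MHz are k·fs ± 21.2 MHz for integer k ≥ 0.
k=0: 21.2 MHz.
k=1: 36.8 MHz, 79.2 MHz.
k=2: 94.8 MHz, 137.2 MHz.
Within [29.8 MHz, 80.8 MHz]: 36.8 MHz, 79.2 MHz.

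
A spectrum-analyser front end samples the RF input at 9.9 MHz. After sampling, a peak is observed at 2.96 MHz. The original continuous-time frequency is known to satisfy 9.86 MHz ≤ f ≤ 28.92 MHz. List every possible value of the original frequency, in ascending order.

12.86 MHz, 16.84 MHz, 22.76 MHz, 26.74 MHz

Frequencies that alias to 2.96 MHz are k·fs ± 2.96 MHz for integer k ≥ 0.
k=0: 2.96 MHz.
k=1: 6.94 MHz, 12.86 MHz.
k=2: 16.84 MHz, 22.76 MHz.
k=3: 26.74 MHz, 32.66 MHz.
k=4: 36.64 MHz, 42.56 MHz.
Within [9.86 MHz, 28.92 MHz]: 12.86 MHz, 16.84 MHz, 22.76 MHz, 26.74 MHz.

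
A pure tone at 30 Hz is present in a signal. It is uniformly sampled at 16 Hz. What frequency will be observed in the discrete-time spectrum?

2 Hz

30 Hz mod fs = 14 Hz.
14 Hz > fs/2 = 8 Hz, folds to fs − 14 Hz = 2 Hz.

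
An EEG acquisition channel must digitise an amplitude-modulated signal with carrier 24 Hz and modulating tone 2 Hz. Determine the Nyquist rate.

AM sidebands sit at fc ± fm = 22 Hz and 26 Hz.
Highest-frequency component: 26 Hz.
Nyquist rate = 2 × 26 Hz = 52 Hz.

52 Hz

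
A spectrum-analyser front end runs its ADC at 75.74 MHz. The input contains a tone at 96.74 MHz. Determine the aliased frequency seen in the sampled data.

21 MHz

96.74 MHz mod fs = 21 MHz.
21 MHz ≤ fs/2 = 37.87 MHz, appears at 21 MHz.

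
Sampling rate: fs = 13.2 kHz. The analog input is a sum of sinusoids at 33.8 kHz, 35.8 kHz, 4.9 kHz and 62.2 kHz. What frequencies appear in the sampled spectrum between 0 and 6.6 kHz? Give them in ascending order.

3.8 kHz, 4.9 kHz, 5.8 kHz

fs/2 = 6.6 kHz.
33.8 kHz mod fs = 7.4 kHz.
7.4 kHz > fs/2 = 6.6 kHz, folds to fs − 7.4 kHz = 5.8 kHz.
35.8 kHz mod fs = 9.4 kHz.
9.4 kHz > fs/2 = 6.6 kHz, folds to fs − 9.4 kHz = 3.8 kHz.
4.9 kHz ≤ fs/2 = 6.6 kHz, passes unchanged.
62.2 kHz mod fs = 9.4 kHz.
9.4 kHz > fs/2 = 6.6 kHz, folds to fs − 9.4 kHz = 3.8 kHz.
Distinct values: {3.8 kHz, 4.9 kHz, 5.8 kHz}.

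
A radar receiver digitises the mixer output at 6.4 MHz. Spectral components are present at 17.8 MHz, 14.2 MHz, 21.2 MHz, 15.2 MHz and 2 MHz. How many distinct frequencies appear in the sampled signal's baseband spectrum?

3

fs/2 = 3.2 MHz.
17.8 MHz mod fs = 5 MHz.
5 MHz > fs/2 = 3.2 MHz, folds to fs − 5 MHz = 1.4 MHz.
14.2 MHz mod fs = 1.4 MHz.
1.4 MHz ≤ fs/2 = 3.2 MHz, appears at 1.4 MHz.
21.2 MHz mod fs = 2 MHz.
2 MHz ≤ fs/2 = 3.2 MHz, appears at 2 MHz.
15.2 MHz mod fs = 2.4 MHz.
2.4 MHz ≤ fs/2 = 3.2 MHz, appears at 2.4 MHz.
2 MHz ≤ fs/2 = 3.2 MHz, passes unchanged.
Distinct values: {1.4 MHz, 2 MHz, 2.4 MHz} → 3.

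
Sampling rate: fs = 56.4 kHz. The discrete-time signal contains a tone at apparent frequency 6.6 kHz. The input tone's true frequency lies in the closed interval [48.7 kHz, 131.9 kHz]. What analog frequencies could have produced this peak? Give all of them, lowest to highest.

49.8 kHz, 63 kHz, 106.2 kHz, 119.4 kHz

Frequencies that alias to 6.6 kHz are k·fs ± 6.6 kHz for integer k ≥ 0.
k=0: 6.6 kHz.
k=1: 49.8 kHz, 63 kHz.
k=2: 106.2 kHz, 119.4 kHz.
k=3: 162.6 kHz, 175.8 kHz.
Within [48.7 kHz, 131.9 kHz]: 49.8 kHz, 63 kHz, 106.2 kHz, 119.4 kHz.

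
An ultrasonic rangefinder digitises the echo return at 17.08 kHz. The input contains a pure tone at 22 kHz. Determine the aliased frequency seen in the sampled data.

22 kHz mod fs = 4.92 kHz.
4.92 kHz ≤ fs/2 = 8.54 kHz, appears at 4.92 kHz.

4.92 kHz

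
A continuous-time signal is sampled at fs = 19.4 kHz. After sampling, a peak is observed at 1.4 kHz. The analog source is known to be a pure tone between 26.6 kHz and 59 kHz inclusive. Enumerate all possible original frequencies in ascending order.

Frequencies that alias to 1.4 kHz are k·fs ± 1.4 kHz for integer k ≥ 0.
k=0: 1.4 kHz.
k=1: 18 kHz, 20.8 kHz.
k=2: 37.4 kHz, 40.2 kHz.
k=3: 56.8 kHz, 59.6 kHz.
k=4: 76.2 kHz, 79 kHz.
Within [26.6 kHz, 59 kHz]: 37.4 kHz, 40.2 kHz, 56.8 kHz.

37.4 kHz, 40.2 kHz, 56.8 kHz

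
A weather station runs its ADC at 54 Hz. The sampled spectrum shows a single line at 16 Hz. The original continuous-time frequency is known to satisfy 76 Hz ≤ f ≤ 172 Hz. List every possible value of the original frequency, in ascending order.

92 Hz, 124 Hz, 146 Hz

Frequencies that alias to 16 Hz are k·fs ± 16 Hz for integer k ≥ 0.
k=0: 16 Hz.
k=1: 38 Hz, 70 Hz.
k=2: 92 Hz, 124 Hz.
k=3: 146 Hz, 178 Hz.
k=4: 200 Hz, 232 Hz.
Within [76 Hz, 172 Hz]: 92 Hz, 124 Hz, 146 Hz.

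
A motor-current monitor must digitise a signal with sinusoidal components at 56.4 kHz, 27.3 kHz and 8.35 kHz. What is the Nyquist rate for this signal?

Highest-frequency component: 56.4 kHz.
Nyquist rate = 2 × 56.4 kHz = 112.8 kHz.

112.8 kHz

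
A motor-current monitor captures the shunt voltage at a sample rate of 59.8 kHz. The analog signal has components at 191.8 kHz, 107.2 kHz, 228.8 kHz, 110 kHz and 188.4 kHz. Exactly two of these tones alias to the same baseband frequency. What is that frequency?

fs/2 = 29.9 kHz.
191.8 kHz mod fs = 12.4 kHz.
12.4 kHz ≤ fs/2 = 29.9 kHz, appears at 12.4 kHz.
107.2 kHz mod fs = 47.4 kHz.
47.4 kHz > fs/2 = 29.9 kHz, folds to fs − 47.4 kHz = 12.4 kHz.
228.8 kHz mod fs = 49.4 kHz.
49.4 kHz > fs/2 = 29.9 kHz, folds to fs − 49.4 kHz = 10.4 kHz.
110 kHz mod fs = 50.2 kHz.
50.2 kHz > fs/2 = 29.9 kHz, folds to fs − 50.2 kHz = 9.6 kHz.
188.4 kHz mod fs = 9 kHz.
9 kHz ≤ fs/2 = 29.9 kHz, appears at 9 kHz.
107.2 kHz and 191.8 kHz both map to 12.4 kHz.

12.4 kHz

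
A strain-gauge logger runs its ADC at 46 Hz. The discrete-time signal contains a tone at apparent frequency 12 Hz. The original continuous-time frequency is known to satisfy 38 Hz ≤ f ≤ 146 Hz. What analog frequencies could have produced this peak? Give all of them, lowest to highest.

58 Hz, 80 Hz, 104 Hz, 126 Hz

Frequencies that alias to 12 Hz are k·fs ± 12 Hz for integer k ≥ 0.
k=0: 12 Hz.
k=1: 34 Hz, 58 Hz.
k=2: 80 Hz, 104 Hz.
k=3: 126 Hz, 150 Hz.
k=4: 172 Hz, 196 Hz.
Within [38 Hz, 146 Hz]: 58 Hz, 80 Hz, 104 Hz, 126 Hz.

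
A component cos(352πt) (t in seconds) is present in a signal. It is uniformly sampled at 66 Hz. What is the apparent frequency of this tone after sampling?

22 Hz

ω = 352π rad/s → f = ω/(2π) = 176 Hz.
176 Hz mod fs = 44 Hz.
44 Hz > fs/2 = 33 Hz, folds to fs − 44 Hz = 22 Hz.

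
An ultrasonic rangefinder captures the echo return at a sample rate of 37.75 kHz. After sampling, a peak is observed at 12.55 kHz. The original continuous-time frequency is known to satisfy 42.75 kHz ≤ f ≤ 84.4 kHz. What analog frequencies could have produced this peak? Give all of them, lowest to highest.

Frequencies that alias to 12.55 kHz are k·fs ± 12.55 kHz for integer k ≥ 0.
k=0: 12.55 kHz.
k=1: 25.2 kHz, 50.3 kHz.
k=2: 62.95 kHz, 88.05 kHz.
k=3: 100.7 kHz, 125.8 kHz.
Within [42.75 kHz, 84.4 kHz]: 50.3 kHz, 62.95 kHz.

50.3 kHz, 62.95 kHz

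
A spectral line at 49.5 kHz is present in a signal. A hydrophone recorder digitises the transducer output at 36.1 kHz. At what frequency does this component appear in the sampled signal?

13.4 kHz

49.5 kHz mod fs = 13.4 kHz.
13.4 kHz ≤ fs/2 = 18.05 kHz, appears at 13.4 kHz.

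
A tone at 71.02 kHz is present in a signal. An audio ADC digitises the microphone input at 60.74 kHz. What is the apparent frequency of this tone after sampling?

71.02 kHz mod fs = 10.28 kHz.
10.28 kHz ≤ fs/2 = 30.37 kHz, appears at 10.28 kHz.

10.28 kHz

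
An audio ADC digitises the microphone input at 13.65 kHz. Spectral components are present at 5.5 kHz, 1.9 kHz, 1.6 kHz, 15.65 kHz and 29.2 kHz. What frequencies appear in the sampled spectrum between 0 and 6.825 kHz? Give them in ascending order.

1.6 kHz, 1.9 kHz, 2 kHz, 5.5 kHz

fs/2 = 6.825 kHz.
5.5 kHz ≤ fs/2 = 6.825 kHz, passes unchanged.
1.9 kHz ≤ fs/2 = 6.825 kHz, passes unchanged.
1.6 kHz ≤ fs/2 = 6.825 kHz, passes unchanged.
15.65 kHz mod fs = 2 kHz.
2 kHz ≤ fs/2 = 6.825 kHz, appears at 2 kHz.
29.2 kHz mod fs = 1.9 kHz.
1.9 kHz ≤ fs/2 = 6.825 kHz, appears at 1.9 kHz.
Distinct values: {1.6 kHz, 1.9 kHz, 2 kHz, 5.5 kHz}.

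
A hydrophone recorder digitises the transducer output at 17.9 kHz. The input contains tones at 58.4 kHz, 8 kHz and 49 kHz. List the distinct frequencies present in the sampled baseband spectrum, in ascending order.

fs/2 = 8.95 kHz.
58.4 kHz mod fs = 4.7 kHz.
4.7 kHz ≤ fs/2 = 8.95 kHz, appears at 4.7 kHz.
8 kHz ≤ fs/2 = 8.95 kHz, passes unchanged.
49 kHz mod fs = 13.2 kHz.
13.2 kHz > fs/2 = 8.95 kHz, folds to fs − 13.2 kHz = 4.7 kHz.
Distinct values: {4.7 kHz, 8 kHz}.

4.7 kHz, 8 kHz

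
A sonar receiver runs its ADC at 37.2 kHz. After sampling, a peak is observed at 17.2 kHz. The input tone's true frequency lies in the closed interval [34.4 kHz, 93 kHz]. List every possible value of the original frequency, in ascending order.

Frequencies that alias to 17.2 kHz are k·fs ± 17.2 kHz for integer k ≥ 0.
k=0: 17.2 kHz.
k=1: 20 kHz, 54.4 kHz.
k=2: 57.2 kHz, 91.6 kHz.
k=3: 94.4 kHz, 128.8 kHz.
Within [34.4 kHz, 93 kHz]: 54.4 kHz, 57.2 kHz, 91.6 kHz.

54.4 kHz, 57.2 kHz, 91.6 kHz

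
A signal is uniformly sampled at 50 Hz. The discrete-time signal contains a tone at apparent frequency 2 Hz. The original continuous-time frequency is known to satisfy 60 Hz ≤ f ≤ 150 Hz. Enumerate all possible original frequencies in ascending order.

98 Hz, 102 Hz, 148 Hz

Frequencies that alias to 2 Hz are k·fs ± 2 Hz for integer k ≥ 0.
k=0: 2 Hz.
k=1: 48 Hz, 52 Hz.
k=2: 98 Hz, 102 Hz.
k=3: 148 Hz, 152 Hz.
k=4: 198 Hz, 202 Hz.
Within [60 Hz, 150 Hz]: 98 Hz, 102 Hz, 148 Hz.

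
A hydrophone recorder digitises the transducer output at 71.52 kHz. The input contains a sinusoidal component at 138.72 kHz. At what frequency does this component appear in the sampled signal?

4.32 kHz

138.72 kHz mod fs = 67.2 kHz.
67.2 kHz > fs/2 = 35.76 kHz, folds to fs − 67.2 kHz = 4.32 kHz.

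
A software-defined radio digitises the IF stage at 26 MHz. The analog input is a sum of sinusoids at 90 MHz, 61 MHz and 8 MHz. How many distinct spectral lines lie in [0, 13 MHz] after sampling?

fs/2 = 13 MHz.
90 MHz mod fs = 12 MHz.
12 MHz ≤ fs/2 = 13 MHz, appears at 12 MHz.
61 MHz mod fs = 9 MHz.
9 MHz ≤ fs/2 = 13 MHz, appears at 9 MHz.
8 MHz ≤ fs/2 = 13 MHz, passes unchanged.
Distinct values: {8 MHz, 9 MHz, 12 MHz} → 3.

3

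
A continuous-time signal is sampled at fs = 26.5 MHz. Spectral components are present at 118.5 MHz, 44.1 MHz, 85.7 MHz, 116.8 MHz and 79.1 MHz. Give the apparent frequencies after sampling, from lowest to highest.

fs/2 = 13.25 MHz.
118.5 MHz mod fs = 12.5 MHz.
12.5 MHz ≤ fs/2 = 13.25 MHz, appears at 12.5 MHz.
44.1 MHz mod fs = 17.6 MHz.
17.6 MHz > fs/2 = 13.25 MHz, folds to fs − 17.6 MHz = 8.9 MHz.
85.7 MHz mod fs = 6.2 MHz.
6.2 MHz ≤ fs/2 = 13.25 MHz, appears at 6.2 MHz.
116.8 MHz mod fs = 10.8 MHz.
10.8 MHz ≤ fs/2 = 13.25 MHz, appears at 10.8 MHz.
79.1 MHz mod fs = 26.1 MHz.
26.1 MHz > fs/2 = 13.25 MHz, folds to fs − 26.1 MHz = 0.4 MHz.
Distinct values: {0.4 MHz, 6.2 MHz, 8.9 MHz, 10.8 MHz, 12.5 MHz}.

0.4 MHz, 6.2 MHz, 8.9 MHz, 10.8 MHz, 12.5 MHz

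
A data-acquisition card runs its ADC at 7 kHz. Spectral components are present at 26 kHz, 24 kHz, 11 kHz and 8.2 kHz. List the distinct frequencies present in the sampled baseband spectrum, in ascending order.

1.2 kHz, 2 kHz, 3 kHz

fs/2 = 3.5 kHz.
26 kHz mod fs = 5 kHz.
5 kHz > fs/2 = 3.5 kHz, folds to fs − 5 kHz = 2 kHz.
24 kHz mod fs = 3 kHz.
3 kHz ≤ fs/2 = 3.5 kHz, appears at 3 kHz.
11 kHz mod fs = 4 kHz.
4 kHz > fs/2 = 3.5 kHz, folds to fs − 4 kHz = 3 kHz.
8.2 kHz mod fs = 1.2 kHz.
1.2 kHz ≤ fs/2 = 3.5 kHz, appears at 1.2 kHz.
Distinct values: {1.2 kHz, 2 kHz, 3 kHz}.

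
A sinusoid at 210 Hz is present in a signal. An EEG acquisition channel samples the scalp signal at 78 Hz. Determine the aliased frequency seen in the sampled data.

210 Hz mod fs = 54 Hz.
54 Hz > fs/2 = 39 Hz, folds to fs − 54 Hz = 24 Hz.

24 Hz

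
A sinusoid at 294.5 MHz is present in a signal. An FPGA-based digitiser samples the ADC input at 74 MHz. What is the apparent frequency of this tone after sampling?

294.5 MHz mod fs = 72.5 MHz.
72.5 MHz > fs/2 = 37 MHz, folds to fs − 72.5 MHz = 1.5 MHz.

1.5 MHz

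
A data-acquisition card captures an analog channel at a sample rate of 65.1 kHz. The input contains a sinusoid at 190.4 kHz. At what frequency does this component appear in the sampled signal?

190.4 kHz mod fs = 60.2 kHz.
60.2 kHz > fs/2 = 32.55 kHz, folds to fs − 60.2 kHz = 4.9 kHz.

4.9 kHz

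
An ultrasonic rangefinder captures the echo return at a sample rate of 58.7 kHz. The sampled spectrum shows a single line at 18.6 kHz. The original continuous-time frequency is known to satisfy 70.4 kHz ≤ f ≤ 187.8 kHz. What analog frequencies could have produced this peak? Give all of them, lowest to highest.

77.3 kHz, 98.8 kHz, 136 kHz, 157.5 kHz

Frequencies that alias to 18.6 kHz are k·fs ± 18.6 kHz for integer k ≥ 0.
k=0: 18.6 kHz.
k=1: 40.1 kHz, 77.3 kHz.
k=2: 98.8 kHz, 136 kHz.
k=3: 157.5 kHz, 194.7 kHz.
k=4: 216.2 kHz, 253.4 kHz.
Within [70.4 kHz, 187.8 kHz]: 77.3 kHz, 98.8 kHz, 136 kHz, 157.5 kHz.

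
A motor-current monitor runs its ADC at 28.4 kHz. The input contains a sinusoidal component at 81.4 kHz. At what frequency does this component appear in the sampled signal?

81.4 kHz mod fs = 24.6 kHz.
24.6 kHz > fs/2 = 14.2 kHz, folds to fs − 24.6 kHz = 3.8 kHz.

3.8 kHz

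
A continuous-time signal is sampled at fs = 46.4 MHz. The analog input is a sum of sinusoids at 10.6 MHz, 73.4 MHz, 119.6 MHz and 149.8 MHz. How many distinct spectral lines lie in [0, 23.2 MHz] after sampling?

3

fs/2 = 23.2 MHz.
10.6 MHz ≤ fs/2 = 23.2 MHz, passes unchanged.
73.4 MHz mod fs = 27 MHz.
27 MHz > fs/2 = 23.2 MHz, folds to fs − 27 MHz = 19.4 MHz.
119.6 MHz mod fs = 26.8 MHz.
26.8 MHz > fs/2 = 23.2 MHz, folds to fs − 26.8 MHz = 19.6 MHz.
149.8 MHz mod fs = 10.6 MHz.
10.6 MHz ≤ fs/2 = 23.2 MHz, appears at 10.6 MHz.
Distinct values: {10.6 MHz, 19.4 MHz, 19.6 MHz} → 3.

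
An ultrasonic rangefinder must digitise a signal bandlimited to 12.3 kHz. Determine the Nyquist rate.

Nyquist rate = 2 × 12.3 kHz = 24.6 kHz.

24.6 kHz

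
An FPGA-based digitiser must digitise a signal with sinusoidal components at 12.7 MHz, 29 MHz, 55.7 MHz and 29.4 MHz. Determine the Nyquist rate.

Highest-frequency component: 55.7 MHz.
Nyquist rate = 2 × 55.7 MHz = 111.4 MHz.

111.4 MHz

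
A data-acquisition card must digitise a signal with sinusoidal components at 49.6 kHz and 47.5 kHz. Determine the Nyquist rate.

99.2 kHz

Highest-frequency component: 49.6 kHz.
Nyquist rate = 2 × 49.6 kHz = 99.2 kHz.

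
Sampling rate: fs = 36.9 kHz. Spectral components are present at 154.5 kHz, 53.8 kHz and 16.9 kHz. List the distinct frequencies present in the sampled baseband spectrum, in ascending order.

fs/2 = 18.45 kHz.
154.5 kHz mod fs = 6.9 kHz.
6.9 kHz ≤ fs/2 = 18.45 kHz, appears at 6.9 kHz.
53.8 kHz mod fs = 16.9 kHz.
16.9 kHz ≤ fs/2 = 18.45 kHz, appears at 16.9 kHz.
16.9 kHz ≤ fs/2 = 18.45 kHz, passes unchanged.
Distinct values: {6.9 kHz, 16.9 kHz}.

6.9 kHz, 16.9 kHz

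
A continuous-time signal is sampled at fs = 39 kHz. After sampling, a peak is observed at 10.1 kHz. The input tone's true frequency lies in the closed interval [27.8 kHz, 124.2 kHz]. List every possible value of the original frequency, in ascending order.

Frequencies that alias to 10.1 kHz are k·fs ± 10.1 kHz for integer k ≥ 0.
k=0: 10.1 kHz.
k=1: 28.9 kHz, 49.1 kHz.
k=2: 67.9 kHz, 88.1 kHz.
k=3: 106.9 kHz, 127.1 kHz.
k=4: 145.9 kHz, 166.1 kHz.
Within [27.8 kHz, 124.2 kHz]: 28.9 kHz, 49.1 kHz, 67.9 kHz, 88.1 kHz, 106.9 kHz.

28.9 kHz, 49.1 kHz, 67.9 kHz, 88.1 kHz, 106.9 kHz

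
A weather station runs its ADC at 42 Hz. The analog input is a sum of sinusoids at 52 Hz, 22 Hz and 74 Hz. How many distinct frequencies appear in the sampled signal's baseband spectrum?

fs/2 = 21 Hz.
52 Hz mod fs = 10 Hz.
10 Hz ≤ fs/2 = 21 Hz, appears at 10 Hz.
22 Hz > fs/2 = 21 Hz, folds to fs − 22 Hz = 20 Hz.
74 Hz mod fs = 32 Hz.
32 Hz > fs/2 = 21 Hz, folds to fs − 32 Hz = 10 Hz.
Distinct values: {10 Hz, 20 Hz} → 2.

2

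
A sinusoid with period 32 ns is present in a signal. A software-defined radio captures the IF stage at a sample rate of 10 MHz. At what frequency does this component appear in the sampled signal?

T = 32 ns → f = 1/T = 31.25 MHz.
31.25 MHz mod fs = 1.25 MHz.
1.25 MHz ≤ fs/2 = 5 MHz, appears at 1.25 MHz.

1.25 MHz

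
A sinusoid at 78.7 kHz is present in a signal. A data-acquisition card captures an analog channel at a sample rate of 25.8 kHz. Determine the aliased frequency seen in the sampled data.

78.7 kHz mod fs = 1.3 kHz.
1.3 kHz ≤ fs/2 = 12.9 kHz, appears at 1.3 kHz.

1.3 kHz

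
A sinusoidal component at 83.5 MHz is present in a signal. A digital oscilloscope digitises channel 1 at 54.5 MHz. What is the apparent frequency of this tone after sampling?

83.5 MHz mod fs = 29 MHz.
29 MHz > fs/2 = 27.25 MHz, folds to fs − 29 MHz = 25.5 MHz.

25.5 MHz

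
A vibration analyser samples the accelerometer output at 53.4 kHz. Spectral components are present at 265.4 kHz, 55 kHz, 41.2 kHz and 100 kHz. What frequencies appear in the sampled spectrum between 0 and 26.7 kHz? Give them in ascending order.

fs/2 = 26.7 kHz.
265.4 kHz mod fs = 51.8 kHz.
51.8 kHz > fs/2 = 26.7 kHz, folds to fs − 51.8 kHz = 1.6 kHz.
55 kHz mod fs = 1.6 kHz.
1.6 kHz ≤ fs/2 = 26.7 kHz, appears at 1.6 kHz.
41.2 kHz > fs/2 = 26.7 kHz, folds to fs − 41.2 kHz = 12.2 kHz.
100 kHz mod fs = 46.6 kHz.
46.6 kHz > fs/2 = 26.7 kHz, folds to fs − 46.6 kHz = 6.8 kHz.
Distinct values: {1.6 kHz, 6.8 kHz, 12.2 kHz}.

1.6 kHz, 6.8 kHz, 12.2 kHz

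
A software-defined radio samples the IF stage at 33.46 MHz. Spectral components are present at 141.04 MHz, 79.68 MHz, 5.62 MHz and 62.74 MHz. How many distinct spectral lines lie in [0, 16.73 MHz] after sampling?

4

fs/2 = 16.73 MHz.
141.04 MHz mod fs = 7.2 MHz.
7.2 MHz ≤ fs/2 = 16.73 MHz, appears at 7.2 MHz.
79.68 MHz mod fs = 12.76 MHz.
12.76 MHz ≤ fs/2 = 16.73 MHz, appears at 12.76 MHz.
5.62 MHz ≤ fs/2 = 16.73 MHz, passes unchanged.
62.74 MHz mod fs = 29.28 MHz.
29.28 MHz > fs/2 = 16.73 MHz, folds to fs − 29.28 MHz = 4.18 MHz.
Distinct values: {4.18 MHz, 5.62 MHz, 7.2 MHz, 12.76 MHz} → 4.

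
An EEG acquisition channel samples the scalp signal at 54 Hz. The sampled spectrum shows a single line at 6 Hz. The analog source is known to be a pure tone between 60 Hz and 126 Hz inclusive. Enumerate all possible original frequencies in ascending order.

60 Hz, 102 Hz, 114 Hz

Frequencies that alias to 6 Hz are k·fs ± 6 Hz for integer k ≥ 0.
k=0: 6 Hz.
k=1: 48 Hz, 60 Hz.
k=2: 102 Hz, 114 Hz.
k=3: 156 Hz, 168 Hz.
Within [60 Hz, 126 Hz]: 60 Hz, 102 Hz, 114 Hz.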